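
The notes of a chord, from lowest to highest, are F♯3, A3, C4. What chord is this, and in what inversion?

The distinct note names are F#, A, C. Stacked in thirds they read F#–A–C, which is a diminished triad on F#.
F# is the root of F# diminished; root in the bass means root position (figured bass 5/3).

F# diminished, root position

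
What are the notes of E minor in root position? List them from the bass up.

The chord tones are E–G–B. With the root (E) lowest for root position: E, G, B.

E, G, B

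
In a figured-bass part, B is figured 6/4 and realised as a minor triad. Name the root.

The figures 6/4 mean the fifth of the chord is in the bass. If B is the fifth of a minor triad, the root is E (chord tones E–G–B).

E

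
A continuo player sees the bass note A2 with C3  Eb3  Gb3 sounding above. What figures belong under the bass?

7

The notes A, C, Eb, Gb stack in thirds as A–C–Eb–Gb — an A diminished seventh chord. The bass A is the root, so this is root position: figured 7.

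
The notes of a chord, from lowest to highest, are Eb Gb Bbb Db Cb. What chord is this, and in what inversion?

The pitch classes Eb, Gb, Bbb, Db, Cb arrange in thirds as Cb–Eb–Gb–Bbb–Db: a Cb dominant ninth chord.
With the third (Eb) in the bass, the chord is in first inversion.

Cb dominant ninth, first inversion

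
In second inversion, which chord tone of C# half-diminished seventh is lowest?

G

C# half-diminished seventh is C#–E–G–B. Second inversion places the fifth in the bass: G.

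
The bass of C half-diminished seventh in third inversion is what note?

Bb

The seventh of C half-diminished seventh (C–Eb–Gb–Bb) is Bb; that is the bass in third inversion.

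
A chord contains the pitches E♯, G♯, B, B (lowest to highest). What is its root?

E#

E#, G#, B are the tones of an E# diminished triad (E#–G#–B), making E# the root.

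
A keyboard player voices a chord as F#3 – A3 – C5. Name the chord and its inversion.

Reducing to letter names: F#, A, C. These stack in thirds as F#–A–C — an F# diminished triad.
With the root (F#) in the bass, the chord is in root position (figured bass 5/3).

F# diminished, root position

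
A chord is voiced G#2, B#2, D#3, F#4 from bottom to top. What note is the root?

Reordering G#, B#, D#, F# into stacked thirds gives G#–B#–D#–F#; the bottom of that stack, G#, is the root.

G#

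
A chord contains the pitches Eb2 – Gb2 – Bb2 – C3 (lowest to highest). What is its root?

C

The distinct letter names are Eb, Gb, Bb, C. Arranged as a stack of thirds they read C–Eb–Gb–Bb, so C is the root (a C half-diminished seventh chord).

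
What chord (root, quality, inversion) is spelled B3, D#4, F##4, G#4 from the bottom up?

Reducing to letter names: B, D#, F##, G#. These stack in thirds as G#–B–D#–F## — a G# minor-major seventh chord.
The lowest note is B, the third of the chord, so this is first inversion (figured bass 6/5).

G# minor-major seventh, first inversion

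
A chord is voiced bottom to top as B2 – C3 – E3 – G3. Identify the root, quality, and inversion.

Reducing to letter names: B, C, E, G. These stack in thirds as C–E–G–B — a C major seventh chord.
With the seventh (B) in the bass, the chord is in third inversion (figured bass 4/2).

C major seventh, third inversion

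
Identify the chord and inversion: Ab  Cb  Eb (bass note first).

Ab minor, root position

Reducing to letter names: Ab, Cb, Eb. These stack in thirds as Ab–Cb–Eb — an Ab minor triad.
Ab is the root of Ab minor; root in the bass means root position (figured bass 5/3).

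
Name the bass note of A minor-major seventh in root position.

A minor-major seventh is A–C–E–G#. Root position places the root in the bass: A.

A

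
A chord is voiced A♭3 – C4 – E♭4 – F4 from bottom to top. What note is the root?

Reordering Ab, C, Eb, F into stacked thirds gives F–Ab–C–Eb; the bottom of that stack, F, is the root.

F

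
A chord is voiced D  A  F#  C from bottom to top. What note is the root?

D

The distinct letter names are D, A, F#, C. Arranged as a stack of thirds they read D–F#–A–C, so D is the root (a D dominant seventh chord).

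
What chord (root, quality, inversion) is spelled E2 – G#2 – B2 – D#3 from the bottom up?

Reducing to letter names: E, G#, B, D#. These stack in thirds as E–G#–B–D# — an E major seventh chord.
The lowest note is E, the root of the chord, so this is root position (figured bass 7).

E major seventh, root position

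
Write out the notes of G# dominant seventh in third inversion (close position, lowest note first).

The chord tones are G#–B#–D#–F#. With the seventh (F#) lowest for third inversion: F#, G#, B#, D#.

F#, G#, B#, D#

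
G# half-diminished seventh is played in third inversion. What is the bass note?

F#

G# half-diminished seventh is G#–B–D–F#. Third inversion places the seventh in the bass: F#.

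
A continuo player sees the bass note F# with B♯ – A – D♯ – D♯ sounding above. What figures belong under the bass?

4/3

The notes F#, B#, A, D# stack in thirds as B#–D#–F#–A — a B# diminished seventh chord. The bass F# is the fifth, so this is second inversion: figured 4/3.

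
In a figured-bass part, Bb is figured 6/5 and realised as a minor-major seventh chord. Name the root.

G

The figures 6/5 mean the third of the chord is in the bass. If Bb is the third of a minor-major seventh chord, the root is G (chord tones G–Bb–D–F#).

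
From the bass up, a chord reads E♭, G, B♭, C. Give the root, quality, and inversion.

C minor seventh, first inversion

Reducing to letter names: Eb, G, Bb, C. These stack in thirds as C–Eb–G–Bb — a C minor seventh chord.
With the third (Eb) in the bass, the chord is in first inversion (figured bass 6/5).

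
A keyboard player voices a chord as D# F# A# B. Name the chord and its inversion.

The distinct note names are D#, F#, A#, B. Stacked in thirds they read B–D#–F#–A#, which is a major seventh chord on B.
The lowest note is D#, the third of the chord, so this is first inversion (figured bass 6/5).

B major seventh, first inversion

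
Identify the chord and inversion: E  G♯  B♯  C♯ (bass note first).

The distinct note names are E, G#, B#, C#. Stacked in thirds they read C#–E–G#–B#, which is a minor-major seventh chord on C#.
E is the third of C# minor-major seventh; third in the bass means first inversion (figured bass 6/5).

C# minor-major seventh, first inversion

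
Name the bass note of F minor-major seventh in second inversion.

C

In second inversion the fifth is lowest. For F minor-major seventh (F–Ab–C–E) that is C.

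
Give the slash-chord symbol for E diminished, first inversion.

First inversion of E diminished has the third (G) in the bass. As a slash chord: Edim/G.

Edim/G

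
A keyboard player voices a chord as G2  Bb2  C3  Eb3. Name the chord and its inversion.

The pitch classes G, Bb, C, Eb arrange in thirds as C–Eb–G–Bb: a C minor seventh chord.
With the fifth (G) in the bass, the chord is in second inversion (figured bass 4/3).

C minor seventh, second inversion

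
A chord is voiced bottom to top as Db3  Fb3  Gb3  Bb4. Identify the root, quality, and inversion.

The pitch classes Db, Fb, Gb, Bb arrange in thirds as Gb–Bb–Db–Fb: a Gb dominant seventh chord.
Db is the fifth of Gb dominant seventh; fifth in the bass means second inversion (figured bass 4/3).

Gb dominant seventh, second inversion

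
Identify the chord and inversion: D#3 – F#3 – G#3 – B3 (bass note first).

Reducing to letter names: D#, F#, G#, B. These stack in thirds as G#–B–D#–F# — a G# minor seventh chord.
D# is the fifth of G# minor seventh; fifth in the bass means second inversion (figured bass 4/3).

G# minor seventh, second inversion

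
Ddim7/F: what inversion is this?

first inversion

Ddim7/F means D diminished seventh with F in the bass. F is the third of D diminished seventh (D–F–Ab–Cb), so this is first inversion.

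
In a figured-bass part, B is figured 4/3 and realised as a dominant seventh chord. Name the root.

The figures 4/3 mean the fifth of the chord is in the bass. If B is the fifth of a dominant seventh chord, the root is E (chord tones E–G#–B–D).

E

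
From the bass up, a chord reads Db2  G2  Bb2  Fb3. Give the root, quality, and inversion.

G diminished seventh, second inversion

The distinct note names are Db, G, Bb, Fb. Stacked in thirds they read G–Bb–Db–Fb, which is a diminished seventh chord on G.
Db is the fifth of G diminished seventh; fifth in the bass means second inversion (figured bass 4/3).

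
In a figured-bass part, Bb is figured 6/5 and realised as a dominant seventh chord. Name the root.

Gb

The figures 6/5 mean the third of the chord is in the bass. If Bb is the third of a dominant seventh chord, the root is Gb (chord tones Gb–Bb–Db–Fb).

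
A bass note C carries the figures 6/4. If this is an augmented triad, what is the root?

Fb

The figures 6/4 mean the fifth of the chord is in the bass. If C is the fifth of an augmented triad, the root is Fb (chord tones Fb–Ab–C).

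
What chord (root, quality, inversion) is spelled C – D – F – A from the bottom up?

The distinct note names are C, D, F, A. Stacked in thirds they read D–F–A–C, which is a minor seventh chord on D.
The lowest note is C, the seventh of the chord, so this is third inversion (figured bass 4/2).

D minor seventh, third inversion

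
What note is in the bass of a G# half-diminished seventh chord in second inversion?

The fifth of G# half-diminished seventh (G#–B–D–F#) is D; that is the bass in second inversion.

D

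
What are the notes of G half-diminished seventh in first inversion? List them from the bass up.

Bb, Db, F, G

G half-diminished seventh is G–Bb–Db–F. First inversion puts the third (Bb) in the bass, with the remaining tones above: Bb, Db, F, G.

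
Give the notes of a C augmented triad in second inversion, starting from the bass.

The chord tones are C–E–G#. With the fifth (G#) lowest for second inversion: G#, C, E.

G#, C, E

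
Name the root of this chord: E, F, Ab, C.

E, F, Ab, C are the tones of an F minor-major seventh chord (F–Ab–C–E), making F the root.

F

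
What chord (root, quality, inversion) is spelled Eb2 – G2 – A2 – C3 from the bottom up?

The distinct note names are Eb, G, A, C. Stacked in thirds they read A–C–Eb–G, which is a half-diminished seventh chord on A.
The lowest note is Eb, the fifth of the chord, so this is second inversion (figured bass 4/3).

A half-diminished seventh, second inversion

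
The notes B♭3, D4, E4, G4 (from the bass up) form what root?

E

The distinct letter names are Bb, D, E, G. Arranged as a stack of thirds they read E–G–Bb–D, so E is the root (an E half-diminished seventh chord).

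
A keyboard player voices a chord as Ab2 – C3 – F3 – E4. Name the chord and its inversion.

The pitch classes Ab, C, F, E arrange in thirds as F–Ab–C–E: an F minor-major seventh chord.
The lowest note is Ab, the third of the chord, so this is first inversion (figured bass 6/5).

F minor-major seventh, first inversion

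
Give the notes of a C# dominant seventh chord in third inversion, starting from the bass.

B, C#, E#, G#

Spelling C# dominant seventh: C#–E#–G#–B. In third inversion the seventh is bass, giving B, C#, E#, G# from the bottom.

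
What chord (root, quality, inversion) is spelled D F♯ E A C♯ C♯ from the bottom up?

The distinct note names are D, F#, E, A, C#. Stacked in thirds they read D–F#–A–C#–E, which is a major ninth chord on D.
D is the root of D major ninth; root in the bass means root position.

D major ninth, root position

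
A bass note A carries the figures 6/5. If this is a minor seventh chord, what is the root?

F#

The figures 6/5 mean the third of the chord is in the bass. If A is the third of a minor seventh chord, the root is F# (chord tones F#–A–C#–E).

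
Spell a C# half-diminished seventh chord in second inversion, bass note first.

G, B, C#, E

C# half-diminished seventh is C#–E–G–B. Second inversion puts the fifth (G) in the bass, with the remaining tones above: G, B, C#, E.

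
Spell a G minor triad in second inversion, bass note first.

G minor is G–Bb–D. Second inversion puts the fifth (D) in the bass, with the remaining tones above: D, G, Bb.

D, G, Bb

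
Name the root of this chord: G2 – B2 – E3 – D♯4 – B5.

E

Reordering G, B, E, D# into stacked thirds gives E–G–B–D#; the bottom of that stack, E, is the root.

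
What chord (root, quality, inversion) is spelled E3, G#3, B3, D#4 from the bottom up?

E major seventh, root position

Reducing to letter names: E, G#, B, D#. These stack in thirds as E–G#–B–D# — an E major seventh chord.
The lowest note is E, the root of the chord, so this is root position (figured bass 7).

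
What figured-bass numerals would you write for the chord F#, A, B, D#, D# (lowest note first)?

The notes F#, A, B, D# stack in thirds as B–D#–F#–A — a B dominant seventh chord. The bass F# is the fifth, so this is second inversion: figured 4/3.

4/3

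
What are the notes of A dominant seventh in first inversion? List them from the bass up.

C#, E, G, A

Spelling A dominant seventh: A–C#–E–G. In first inversion the third is bass, giving C#, E, G, A from the bottom.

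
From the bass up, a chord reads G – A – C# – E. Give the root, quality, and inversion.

The pitch classes G, A, C#, E arrange in thirds as A–C#–E–G: an A dominant seventh chord.
With the seventh (G) in the bass, the chord is in third inversion (figured bass 4/2).

A dominant seventh, third inversion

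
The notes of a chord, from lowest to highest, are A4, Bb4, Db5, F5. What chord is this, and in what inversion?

Bb minor-major seventh, third inversion

The pitch classes A, Bb, Db, F arrange in thirds as Bb–Db–F–A: a Bb minor-major seventh chord.
A is the seventh of Bb minor-major seventh; seventh in the bass means third inversion (figured bass 4/2).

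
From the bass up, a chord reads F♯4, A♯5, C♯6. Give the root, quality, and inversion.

The distinct note names are F#, A#, C#. Stacked in thirds they read F#–A#–C#, which is a major triad on F#.
The lowest note is F#, the root of the chord, so this is root position (figured bass 5/3).

F# major, root position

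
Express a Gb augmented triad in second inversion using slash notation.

Second inversion of Gb augmented has the fifth (D) in the bass. As a slash chord: Gbaug/D.

Gbaug/D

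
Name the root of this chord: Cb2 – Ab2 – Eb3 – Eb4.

Reordering Cb, Ab, Eb into stacked thirds gives Ab–Cb–Eb; the bottom of that stack, Ab, is the root.

Ab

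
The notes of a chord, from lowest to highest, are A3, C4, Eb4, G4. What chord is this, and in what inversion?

Reducing to letter names: A, C, Eb, G. These stack in thirds as A–C–Eb–G — an A half-diminished seventh chord.
A is the root of A half-diminished seventh; root in the bass means root position (figured bass 7).

A half-diminished seventh, root position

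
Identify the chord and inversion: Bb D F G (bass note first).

G minor seventh, first inversion

The pitch classes Bb, D, F, G arrange in thirds as G–Bb–D–F: a G minor seventh chord.
Bb is the third of G minor seventh; third in the bass means first inversion (figured bass 6/5).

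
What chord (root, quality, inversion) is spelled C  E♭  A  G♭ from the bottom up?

The distinct note names are C, Eb, A, Gb. Stacked in thirds they read A–C–Eb–Gb, which is a diminished seventh chord on A.
C is the third of A diminished seventh; third in the bass means first inversion (figured bass 6/5).

A diminished seventh, first inversion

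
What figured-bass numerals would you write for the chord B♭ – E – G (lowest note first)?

6/4

The notes Bb, E, G stack in thirds as E–G–Bb — an E diminished triad. The bass Bb is the fifth, so this is second inversion: figured 6/4.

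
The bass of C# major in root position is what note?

C# major is C#–E#–G#. Root position places the root in the bass: C#.

C#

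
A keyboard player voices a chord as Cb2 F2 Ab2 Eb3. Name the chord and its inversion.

F half-diminished seventh, second inversion

The pitch classes Cb, F, Ab, Eb arrange in thirds as F–Ab–Cb–Eb: an F half-diminished seventh chord.
The lowest note is Cb, the fifth of the chord, so this is second inversion (figured bass 4/3).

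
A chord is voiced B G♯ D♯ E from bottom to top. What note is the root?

E

B, G#, D#, E are the tones of an E major seventh chord (E–G#–B–D#), making E the root.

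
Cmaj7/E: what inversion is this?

first inversion

Cmaj7/E means C major seventh with E in the bass. E is the third of C major seventh (C–E–G–B), so this is first inversion.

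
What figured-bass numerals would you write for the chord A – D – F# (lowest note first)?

The notes A, D, F# stack in thirds as D–F#–A — a D major triad. The bass A is the fifth, so this is second inversion: figured 6/4.

6/4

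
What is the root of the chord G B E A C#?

G, B, E, A, C# are the tones of an A dominant ninth chord (A–C#–E–G–B), making A the root.

A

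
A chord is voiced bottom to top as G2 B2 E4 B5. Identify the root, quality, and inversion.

The pitch classes G, B, E arrange in thirds as E–G–B: an E minor triad.
The lowest note is G, the third of the chord, so this is first inversion (figured bass 6).

E minor, first inversion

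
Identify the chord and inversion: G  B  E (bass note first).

E minor, first inversion

Reducing to letter names: G, B, E. These stack in thirds as E–G–B — an E minor triad.
The lowest note is G, the third of the chord, so this is first inversion (figured bass 6).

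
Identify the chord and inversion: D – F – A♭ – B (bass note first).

B diminished seventh, first inversion

The pitch classes D, F, Ab, B arrange in thirds as B–D–F–Ab: a B diminished seventh chord.
The lowest note is D, the third of the chord, so this is first inversion (figured bass 6/5).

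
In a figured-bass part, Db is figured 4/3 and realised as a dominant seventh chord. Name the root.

Gb

The figures 4/3 mean the fifth of the chord is in the bass. If Db is the fifth of a dominant seventh chord, the root is Gb (chord tones Gb–Bb–Db–Fb).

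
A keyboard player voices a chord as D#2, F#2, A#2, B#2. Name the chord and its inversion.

The distinct note names are D#, F#, A#, B#. Stacked in thirds they read B#–D#–F#–A#, which is a half-diminished seventh chord on B#.
With the third (D#) in the bass, the chord is in first inversion (figured bass 6/5).

B# half-diminished seventh, first inversion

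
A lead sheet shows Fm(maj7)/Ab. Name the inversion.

Fm(maj7)/Ab means F minor-major seventh with Ab in the bass. Ab is the third of F minor-major seventh (F–Ab–C–E), so this is first inversion.

first inversion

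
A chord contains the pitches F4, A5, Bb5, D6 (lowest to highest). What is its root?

Reordering F, A, Bb, D into stacked thirds gives Bb–D–F–A; the bottom of that stack, Bb, is the root.

Bb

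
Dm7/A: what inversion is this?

second inversion

Dm7/A means D minor seventh with A in the bass. A is the fifth of D minor seventh (D–F–A–C), so this is second inversion.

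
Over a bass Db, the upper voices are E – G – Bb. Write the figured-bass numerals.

The notes Db, E, G, Bb stack in thirds as E–G–Bb–Db — an E diminished seventh chord. The bass Db is the seventh, so this is third inversion: figured 4/2.

4/2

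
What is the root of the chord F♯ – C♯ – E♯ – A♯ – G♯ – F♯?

F#, C#, E#, A#, G# are the tones of an F# major ninth chord (F#–A#–C#–E#–G#), making F# the root.

F#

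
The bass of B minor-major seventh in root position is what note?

B

In root position the root is lowest. For B minor-major seventh (B–D–F#–A#) that is B.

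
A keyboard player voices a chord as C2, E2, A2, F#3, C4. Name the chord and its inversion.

F# half-diminished seventh, second inversion

The pitch classes C, E, A, F# arrange in thirds as F#–A–C–E: an F# half-diminished seventh chord.
C is the fifth of F# half-diminished seventh; fifth in the bass means second inversion (figured bass 4/3).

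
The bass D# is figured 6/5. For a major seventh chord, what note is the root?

The figures 6/5 mean the third of the chord is in the bass. If D# is the third of a major seventh chord, the root is B (chord tones B–D#–F#–A#).

B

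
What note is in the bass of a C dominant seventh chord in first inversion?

In first inversion the third is lowest. For C dominant seventh (C–E–G–Bb) that is E.

E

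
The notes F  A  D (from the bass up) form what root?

F, A, D are the tones of a D minor triad (D–F–A), making D the root.

D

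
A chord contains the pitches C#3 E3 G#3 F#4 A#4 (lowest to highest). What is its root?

F#

C#, E, G#, F#, A# are the tones of an F# dominant ninth chord (F#–A#–C#–E–G#), making F# the root.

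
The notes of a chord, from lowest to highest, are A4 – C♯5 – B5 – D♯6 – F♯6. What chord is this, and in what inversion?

Reducing to letter names: A, C#, B, D#, F#. These stack in thirds as B–D#–F#–A–C# — a B dominant ninth chord.
The lowest note is A, the seventh of the chord, so this is third inversion.

B dominant ninth, third inversion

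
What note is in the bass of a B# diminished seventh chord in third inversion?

A

In third inversion the seventh is lowest. For B# diminished seventh (B#–D#–F#–A) that is A.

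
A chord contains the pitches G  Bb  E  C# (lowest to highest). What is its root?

C#

Reordering G, Bb, E, C# into stacked thirds gives C#–E–G–Bb; the bottom of that stack, C#, is the root.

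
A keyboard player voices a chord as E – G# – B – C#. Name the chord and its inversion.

C# minor seventh, first inversion

The distinct note names are E, G#, B, C#. Stacked in thirds they read C#–E–G#–B, which is a minor seventh chord on C#.
E is the third of C# minor seventh; third in the bass means first inversion (figured bass 6/5).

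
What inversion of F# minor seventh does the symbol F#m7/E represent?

third inversion

F#m7/E means F# minor seventh with E in the bass. E is the seventh of F# minor seventh (F#–A–C#–E), so this is third inversion.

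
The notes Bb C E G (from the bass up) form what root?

C

Reordering Bb, C, E, G into stacked thirds gives C–E–G–Bb; the bottom of that stack, C, is the root.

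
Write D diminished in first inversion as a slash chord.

Ddim/F

First inversion of D diminished has the third (F) in the bass. As a slash chord: Ddim/F.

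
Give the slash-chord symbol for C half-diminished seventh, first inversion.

First inversion of C half-diminished seventh has the third (Eb) in the bass. As a slash chord: Cø7/Eb.

Cø7/Eb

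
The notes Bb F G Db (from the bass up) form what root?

The distinct letter names are Bb, F, G, Db. Arranged as a stack of thirds they read G–Bb–Db–F, so G is the root (a G half-diminished seventh chord).

G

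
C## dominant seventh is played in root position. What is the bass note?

C##

The root of C## dominant seventh (C##–E##–G##–B#) is C##; that is the bass in root position.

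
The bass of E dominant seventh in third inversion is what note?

E dominant seventh is E–G#–B–D. Third inversion places the seventh in the bass: D.

D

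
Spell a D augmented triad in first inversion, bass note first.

F#, A#, D

The chord tones are D–F#–A#. With the third (F#) lowest for first inversion: F#, A#, D.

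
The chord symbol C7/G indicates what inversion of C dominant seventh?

second inversion

C7/G means C dominant seventh with G in the bass. G is the fifth of C dominant seventh (C–E–G–Bb), so this is second inversion.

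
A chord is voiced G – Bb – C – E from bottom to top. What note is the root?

The distinct letter names are G, Bb, C, E. Arranged as a stack of thirds they read C–E–G–Bb, so C is the root (a C dominant seventh chord).

C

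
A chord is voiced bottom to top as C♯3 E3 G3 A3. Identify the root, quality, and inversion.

A dominant seventh, first inversion

The distinct note names are C#, E, G, A. Stacked in thirds they read A–C#–E–G, which is a dominant seventh chord on A.
With the third (C#) in the bass, the chord is in first inversion (figured bass 6/5).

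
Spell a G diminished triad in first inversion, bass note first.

The chord tones are G–Bb–Db. With the third (Bb) lowest for first inversion: Bb, Db, G.

Bb, Db, G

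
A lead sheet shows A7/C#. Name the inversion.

first inversion

A7/C# means A dominant seventh with C# in the bass. C# is the third of A dominant seventh (A–C#–E–G), so this is first inversion.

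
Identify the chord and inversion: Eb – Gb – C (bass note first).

Reducing to letter names: Eb, Gb, C. These stack in thirds as C–Eb–Gb — a C diminished triad.
The lowest note is Eb, the third of the chord, so this is first inversion (figured bass 6).

C diminished, first inversion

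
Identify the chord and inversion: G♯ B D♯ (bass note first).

The distinct note names are G#, B, D#. Stacked in thirds they read G#–B–D#, which is a minor triad on G#.
G# is the root of G# minor; root in the bass means root position (figured bass 5/3).

G# minor, root position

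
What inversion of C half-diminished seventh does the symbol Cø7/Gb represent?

Cø7/Gb means C half-diminished seventh with Gb in the bass. Gb is the fifth of C half-diminished seventh (C–Eb–Gb–Bb), so this is second inversion.

second inversion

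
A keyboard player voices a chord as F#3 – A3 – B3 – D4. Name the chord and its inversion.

B minor seventh, second inversion

Reducing to letter names: F#, A, B, D. These stack in thirds as B–D–F#–A — a B minor seventh chord.
The lowest note is F#, the fifth of the chord, so this is second inversion (figured bass 4/3).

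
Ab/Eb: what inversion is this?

second inversion

Ab/Eb means Ab major with Eb in the bass. Eb is the fifth of Ab major (Ab–C–Eb), so this is second inversion.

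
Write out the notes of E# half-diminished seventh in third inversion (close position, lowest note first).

E# half-diminished seventh is E#–G#–B–D#. Third inversion puts the seventh (D#) in the bass, with the remaining tones above: D#, E#, G#, B.

D#, E#, G#, B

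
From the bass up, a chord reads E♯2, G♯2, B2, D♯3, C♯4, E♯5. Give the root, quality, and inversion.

C# dominant ninth, first inversion

Reducing to letter names: E#, G#, B, D#, C#. These stack in thirds as C#–E#–G#–B–D# — a C# dominant ninth chord.
The lowest note is E#, the third of the chord, so this is first inversion.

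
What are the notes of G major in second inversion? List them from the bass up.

D, G, B

G major is G–B–D. Second inversion puts the fifth (D) in the bass, with the remaining tones above: D, G, B.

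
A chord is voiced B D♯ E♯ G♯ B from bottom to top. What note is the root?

Reordering B, D#, E#, G# into stacked thirds gives E#–G#–B–D#; the bottom of that stack, E#, is the root.

E#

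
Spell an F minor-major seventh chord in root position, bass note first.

The chord tones are F–Ab–C–E. With the root (F) lowest for root position: F, Ab, C, E.

F, Ab, C, E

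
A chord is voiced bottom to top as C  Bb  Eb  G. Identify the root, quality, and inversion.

C minor seventh, root position

Reducing to letter names: C, Bb, Eb, G. These stack in thirds as C–Eb–G–Bb — a C minor seventh chord.
With the root (C) in the bass, the chord is in root position (figured bass 7).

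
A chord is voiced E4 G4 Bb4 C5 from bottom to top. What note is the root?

The distinct letter names are E, G, Bb, C. Arranged as a stack of thirds they read C–E–G–Bb, so C is the root (a C dominant seventh chord).

C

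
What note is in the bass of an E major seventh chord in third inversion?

The seventh of E major seventh (E–G#–B–D#) is D#; that is the bass in third inversion.

D#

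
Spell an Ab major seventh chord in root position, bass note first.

The chord tones are Ab–C–Eb–G. With the root (Ab) lowest for root position: Ab, C, Eb, G.

Ab, C, Eb, G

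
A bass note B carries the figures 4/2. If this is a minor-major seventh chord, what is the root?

C

The figures 4/2 mean the seventh of the chord is in the bass. If B is the seventh of a minor-major seventh chord, the root is C (chord tones C–Eb–G–B).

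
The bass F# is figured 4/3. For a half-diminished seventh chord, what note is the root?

The figures 4/3 mean the fifth of the chord is in the bass. If F# is the fifth of a half-diminished seventh chord, the root is B# (chord tones B#–D#–F#–A#).

B#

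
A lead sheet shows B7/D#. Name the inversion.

first inversion

B7/D# means B dominant seventh with D# in the bass. D# is the third of B dominant seventh (B–D#–F#–A), so this is first inversion.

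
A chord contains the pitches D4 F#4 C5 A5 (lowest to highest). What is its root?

D

Reordering D, F#, C, A into stacked thirds gives D–F#–A–C; the bottom of that stack, D, is the root.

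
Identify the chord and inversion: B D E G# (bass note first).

Reducing to letter names: B, D, E, G#. These stack in thirds as E–G#–B–D — an E dominant seventh chord.
B is the fifth of E dominant seventh; fifth in the bass means second inversion (figured bass 4/3).

E dominant seventh, second inversion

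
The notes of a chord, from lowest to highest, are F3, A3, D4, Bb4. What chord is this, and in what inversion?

Bb major seventh, second inversion

Reducing to letter names: F, A, D, Bb. These stack in thirds as Bb–D–F–A — a Bb major seventh chord.
The lowest note is F, the fifth of the chord, so this is second inversion (figured bass 4/3).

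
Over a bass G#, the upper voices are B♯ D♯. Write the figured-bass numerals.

The notes G#, B#, D# stack in thirds as G#–B#–D# — a G# major triad. The bass G# is the root, so this is root position: figured 5/3.

5/3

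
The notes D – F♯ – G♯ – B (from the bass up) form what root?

G#

D, F#, G#, B are the tones of a G# half-diminished seventh chord (G#–B–D–F#), making G# the root.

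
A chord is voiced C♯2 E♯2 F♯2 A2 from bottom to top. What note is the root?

Reordering C#, E#, F#, A into stacked thirds gives F#–A–C#–E#; the bottom of that stack, F#, is the root.

F#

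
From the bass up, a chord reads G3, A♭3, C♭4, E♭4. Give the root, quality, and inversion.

Ab minor-major seventh, third inversion

The distinct note names are G, Ab, Cb, Eb. Stacked in thirds they read Ab–Cb–Eb–G, which is a minor-major seventh chord on Ab.
With the seventh (G) in the bass, the chord is in third inversion (figured bass 4/2).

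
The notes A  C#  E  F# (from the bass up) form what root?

Reordering A, C#, E, F# into stacked thirds gives F#–A–C#–E; the bottom of that stack, F#, is the root.

F#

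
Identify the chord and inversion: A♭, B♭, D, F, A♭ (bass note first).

Reducing to letter names: Ab, Bb, D, F. These stack in thirds as Bb–D–F–Ab — a Bb dominant seventh chord.
The lowest note is Ab, the seventh of the chord, so this is third inversion (figured bass 4/2).

Bb dominant seventh, third inversion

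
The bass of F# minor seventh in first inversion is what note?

F# minor seventh is F#–A–C#–E. First inversion places the third in the bass: A.

A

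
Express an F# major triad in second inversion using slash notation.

F#M/C#

Second inversion of F# major has the fifth (C#) in the bass. As a slash chord: F#M/C#.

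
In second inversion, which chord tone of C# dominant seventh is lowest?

G#

The fifth of C# dominant seventh (C#–E#–G#–B) is G#; that is the bass in second inversion.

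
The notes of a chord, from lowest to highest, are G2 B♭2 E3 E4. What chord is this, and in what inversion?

The distinct note names are G, Bb, E. Stacked in thirds they read E–G–Bb, which is a diminished triad on E.
The lowest note is G, the third of the chord, so this is first inversion (figured bass 6).

E diminished, first inversion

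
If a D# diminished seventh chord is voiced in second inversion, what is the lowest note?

The fifth of D# diminished seventh (D#–F#–A–C) is A; that is the bass in second inversion.

A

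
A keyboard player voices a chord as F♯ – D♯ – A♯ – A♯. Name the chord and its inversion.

D# minor, first inversion

The pitch classes F#, D#, A# arrange in thirds as D#–F#–A#: a D# minor triad.
With the third (F#) in the bass, the chord is in first inversion (figured bass 6).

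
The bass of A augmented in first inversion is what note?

C#

The third of A augmented (A–C#–E#) is C#; that is the bass in first inversion.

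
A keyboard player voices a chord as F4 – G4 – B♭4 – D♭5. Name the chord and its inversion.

The pitch classes F, G, Bb, Db arrange in thirds as G–Bb–Db–F: a G half-diminished seventh chord.
With the seventh (F) in the bass, the chord is in third inversion (figured bass 4/2).

G half-diminished seventh, third inversion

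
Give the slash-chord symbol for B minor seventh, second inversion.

Second inversion of B minor seventh has the fifth (F#) in the bass. As a slash chord: Bm7/F#.

Bm7/F#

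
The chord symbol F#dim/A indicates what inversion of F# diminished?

F#dim/A means F# diminished with A in the bass. A is the third of F# diminished (F#–A–C), so this is first inversion.

first inversion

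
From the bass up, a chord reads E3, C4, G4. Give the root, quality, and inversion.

The distinct note names are E, C, G. Stacked in thirds they read C–E–G, which is a major triad on C.
The lowest note is E, the third of the chord, so this is first inversion (figured bass 6).

C major, first inversion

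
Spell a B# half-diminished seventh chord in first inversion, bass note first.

B# half-diminished seventh is B#–D#–F#–A#. First inversion puts the third (D#) in the bass, with the remaining tones above: D#, F#, A#, B#.

D#, F#, A#, B#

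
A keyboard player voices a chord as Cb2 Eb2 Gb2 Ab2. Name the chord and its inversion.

The distinct note names are Cb, Eb, Gb, Ab. Stacked in thirds they read Ab–Cb–Eb–Gb, which is a minor seventh chord on Ab.
The lowest note is Cb, the third of the chord, so this is first inversion (figured bass 6/5).

Ab minor seventh, first inversion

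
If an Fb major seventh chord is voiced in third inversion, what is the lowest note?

Eb

The seventh of Fb major seventh (Fb–Ab–Cb–Eb) is Eb; that is the bass in third inversion.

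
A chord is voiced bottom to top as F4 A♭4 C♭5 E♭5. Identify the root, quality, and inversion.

Reducing to letter names: F, Ab, Cb, Eb. These stack in thirds as F–Ab–Cb–Eb — an F half-diminished seventh chord.
F is the root of F half-diminished seventh; root in the bass means root position (figured bass 7).

F half-diminished seventh, root position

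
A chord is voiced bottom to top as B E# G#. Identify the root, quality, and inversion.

Reducing to letter names: B, E#, G#. These stack in thirds as E#–G#–B — an E# diminished triad.
With the fifth (B) in the bass, the chord is in second inversion (figured bass 6/4).

E# diminished, second inversion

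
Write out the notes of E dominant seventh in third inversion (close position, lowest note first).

E dominant seventh is E–G#–B–D. Third inversion puts the seventh (D) in the bass, with the remaining tones above: D, E, G#, B.

D, E, G#, B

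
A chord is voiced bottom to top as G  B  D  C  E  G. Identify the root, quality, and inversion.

Reducing to letter names: G, B, D, C, E. These stack in thirds as C–E–G–B–D — a C major ninth chord.
G is the fifth of C major ninth; fifth in the bass means second inversion.

C major ninth, second inversion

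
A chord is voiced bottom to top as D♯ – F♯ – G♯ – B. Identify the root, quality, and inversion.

The distinct note names are D#, F#, G#, B. Stacked in thirds they read G#–B–D#–F#, which is a minor seventh chord on G#.
D# is the fifth of G# minor seventh; fifth in the bass means second inversion (figured bass 4/3).

G# minor seventh, second inversion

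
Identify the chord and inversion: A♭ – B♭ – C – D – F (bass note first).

Bb dominant ninth, third inversion

Reducing to letter names: Ab, Bb, C, D, F. These stack in thirds as Bb–D–F–Ab–C — a Bb dominant ninth chord.
The lowest note is Ab, the seventh of the chord, so this is third inversion.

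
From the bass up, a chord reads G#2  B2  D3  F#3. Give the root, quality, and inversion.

Reducing to letter names: G#, B, D, F#. These stack in thirds as G#–B–D–F# — a G# half-diminished seventh chord.
With the root (G#) in the bass, the chord is in root position (figured bass 7).

G# half-diminished seventh, root position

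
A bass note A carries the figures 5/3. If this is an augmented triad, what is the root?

The figures 5/3 mean the root of the chord is in the bass. If A is the root of an augmented triad, the root is A (chord tones A–C#–E#).

A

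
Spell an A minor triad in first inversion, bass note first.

The chord tones are A–C–E. With the third (C) lowest for first inversion: C, E, A.

C, E, A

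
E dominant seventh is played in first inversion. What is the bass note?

G#

E dominant seventh is E–G#–B–D. First inversion places the third in the bass: G#.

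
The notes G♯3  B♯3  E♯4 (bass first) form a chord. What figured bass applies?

The notes G#, B#, E# stack in thirds as E#–G#–B# — an E# minor triad. The bass G# is the third, so this is first inversion: figured 6.

6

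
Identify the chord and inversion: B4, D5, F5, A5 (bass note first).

Reducing to letter names: B, D, F, A. These stack in thirds as B–D–F–A — a B half-diminished seventh chord.
With the root (B) in the bass, the chord is in root position (figured bass 7).

B half-diminished seventh, root position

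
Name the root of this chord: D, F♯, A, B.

B

The distinct letter names are D, F#, A, B. Arranged as a stack of thirds they read B–D–F#–A, so B is the root (a B minor seventh chord).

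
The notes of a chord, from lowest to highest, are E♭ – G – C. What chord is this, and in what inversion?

The distinct note names are Eb, G, C. Stacked in thirds they read C–Eb–G, which is a minor triad on C.
Eb is the third of C minor; third in the bass means first inversion (figured bass 6).

C minor, first inversion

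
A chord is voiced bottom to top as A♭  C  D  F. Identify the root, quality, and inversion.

D half-diminished seventh, second inversion

The pitch classes Ab, C, D, F arrange in thirds as D–F–Ab–C: a D half-diminished seventh chord.
With the fifth (Ab) in the bass, the chord is in second inversion (figured bass 4/3).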